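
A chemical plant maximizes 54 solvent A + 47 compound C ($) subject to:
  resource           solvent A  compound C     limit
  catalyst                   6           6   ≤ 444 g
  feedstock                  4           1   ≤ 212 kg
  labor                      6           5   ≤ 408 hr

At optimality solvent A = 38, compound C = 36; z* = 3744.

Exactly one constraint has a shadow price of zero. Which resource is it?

catalyst: 444/444 (binding)
feedstock: 188/212 (slack 24)
labor: 408/408 (binding)
By complementary slackness, a constraint with positive slack has shadow price 0 → feedstock.

feedstock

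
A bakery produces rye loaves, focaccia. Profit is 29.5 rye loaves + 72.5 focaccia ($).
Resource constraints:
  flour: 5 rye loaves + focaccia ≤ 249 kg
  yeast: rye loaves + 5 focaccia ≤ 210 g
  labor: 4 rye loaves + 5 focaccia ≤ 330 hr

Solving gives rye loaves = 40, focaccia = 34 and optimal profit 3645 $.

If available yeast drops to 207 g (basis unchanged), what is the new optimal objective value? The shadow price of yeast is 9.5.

Δb = -3, so new z* = 3645 + (9.5)·(-3) = 3645 − 28.5 = 3616.5.

3616.5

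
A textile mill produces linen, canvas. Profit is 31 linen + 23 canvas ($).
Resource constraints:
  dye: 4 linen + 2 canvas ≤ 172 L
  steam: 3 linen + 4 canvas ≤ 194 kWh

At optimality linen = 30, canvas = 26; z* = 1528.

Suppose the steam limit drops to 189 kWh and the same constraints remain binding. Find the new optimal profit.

1513

Check each constraint at x*: dye 172/172 (tight); steam 194/194 (tight).
From A_Bᵀ y = c: 4·y_dye + 3·y_steam = 31; 2·y_dye + 4·y_steam = 23.
This yields shadow prices y_dye = 5.5, y_steam = 3.
Δz = y_steam·Δb = 3 × (-5) = -15, so new z* = 1528 − 15 = 1513.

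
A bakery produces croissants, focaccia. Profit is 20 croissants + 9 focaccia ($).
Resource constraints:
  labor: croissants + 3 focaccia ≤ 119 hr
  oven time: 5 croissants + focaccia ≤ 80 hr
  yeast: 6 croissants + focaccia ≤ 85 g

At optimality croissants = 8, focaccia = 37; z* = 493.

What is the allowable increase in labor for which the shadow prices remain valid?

Binding constraints: labor, yeast. The basis is B = [[1,3],[6,1]] with det -17.
Per unit increase in labor, x* moves by d = (-0.0588, 0.3529).
The basis stays optimal until oven time becomes binding; allowable increase = 51 hr.

51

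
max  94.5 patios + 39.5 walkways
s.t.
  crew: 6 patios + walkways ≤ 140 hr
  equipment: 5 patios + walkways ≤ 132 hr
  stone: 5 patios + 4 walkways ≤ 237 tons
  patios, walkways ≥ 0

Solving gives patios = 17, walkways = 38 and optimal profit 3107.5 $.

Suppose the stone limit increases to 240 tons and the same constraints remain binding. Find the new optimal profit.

Binding: crew and stone. Non-binding: equipment (9 unused).
By complementary slackness, y = 0 for the non-binding constraint.
The binding rows give the dual system: 6·y_crew + 5·y_stone = 94.5 and 1·y_crew + 4·y_stone = 39.5.
Solving: y_crew = 9.5, y_stone = 7.5.
Δz = y_stone·Δb = 7.5 × (3) = 22.5, so new z* = 3107.5 + 22.5 = 3130.

3130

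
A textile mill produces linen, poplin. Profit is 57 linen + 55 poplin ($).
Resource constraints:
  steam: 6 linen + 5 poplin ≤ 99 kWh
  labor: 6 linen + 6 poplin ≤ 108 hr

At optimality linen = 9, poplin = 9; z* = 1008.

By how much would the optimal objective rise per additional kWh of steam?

Both steam and labor are binding at x*.
From A_Bᵀ y = c: 6·y_steam + 6·y_labor = 57; 5·y_steam + 6·y_labor = 55.
→ y_steam = 2 and y_labor = 7.5.
Shadow price of steam = 2.

2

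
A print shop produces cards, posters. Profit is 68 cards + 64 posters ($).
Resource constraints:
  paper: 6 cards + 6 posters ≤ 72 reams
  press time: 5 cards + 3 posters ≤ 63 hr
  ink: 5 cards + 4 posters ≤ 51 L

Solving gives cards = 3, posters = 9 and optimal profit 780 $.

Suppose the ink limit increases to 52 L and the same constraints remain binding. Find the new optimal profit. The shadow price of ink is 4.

Δb = 1, so new z* = 780 + (4)·(1) = 780 + 4 = 784.

784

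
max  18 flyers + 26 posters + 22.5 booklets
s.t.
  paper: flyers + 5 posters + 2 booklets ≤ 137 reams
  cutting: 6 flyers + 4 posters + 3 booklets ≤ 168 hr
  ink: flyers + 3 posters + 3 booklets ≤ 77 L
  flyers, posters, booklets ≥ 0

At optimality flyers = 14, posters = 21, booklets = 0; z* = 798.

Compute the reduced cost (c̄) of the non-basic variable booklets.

-1.5

Check each constraint at x*: paper 119/137 (slack 18); cutting 168/168 (tight); ink 77/77 (tight).
Slack constraints have shadow price 0 (complementary slackness).
The binding rows give the dual system: 6·y_cutting + 1·y_ink = 18 and 4·y_cutting + 3·y_ink = 26.
→ y_cutting = 2 and y_ink = 6.
Reduced cost of booklets: c₃ − yᵀa₃ = 22.5 − (2·3 + 6·3) = 22.5 − 24 = -1.5.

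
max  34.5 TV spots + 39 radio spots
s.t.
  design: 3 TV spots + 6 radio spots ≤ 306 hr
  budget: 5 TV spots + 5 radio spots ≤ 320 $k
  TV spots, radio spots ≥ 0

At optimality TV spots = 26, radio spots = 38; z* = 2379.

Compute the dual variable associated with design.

Check each constraint at x*: design 306/306 (tight); budget 320/320 (tight).
Dual feasibility on the basic columns requires 3·y_design + 5·y_budget = 34.5, 6·y_design + 5·y_budget = 39.
This yields shadow prices y_design = 1.5, y_budget = 6.
Shadow price of design = 1.5.

1.5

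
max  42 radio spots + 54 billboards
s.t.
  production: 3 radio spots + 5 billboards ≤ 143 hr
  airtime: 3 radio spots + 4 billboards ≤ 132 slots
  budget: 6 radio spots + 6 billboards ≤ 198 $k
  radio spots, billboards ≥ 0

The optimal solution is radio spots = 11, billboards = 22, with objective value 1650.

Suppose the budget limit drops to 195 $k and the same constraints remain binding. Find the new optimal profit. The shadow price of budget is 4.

1638

Δb = -3, so new z* = 1650 + (4)·(-3) = 1650 − 12 = 1638.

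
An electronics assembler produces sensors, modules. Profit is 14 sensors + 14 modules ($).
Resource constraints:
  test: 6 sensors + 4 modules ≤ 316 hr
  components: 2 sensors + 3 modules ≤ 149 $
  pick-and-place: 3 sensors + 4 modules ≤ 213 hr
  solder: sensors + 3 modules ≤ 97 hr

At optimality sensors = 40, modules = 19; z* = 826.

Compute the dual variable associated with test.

2

At the optimum: test uses 316 of 316 (binding); components uses 137 of 149 (slack = 12); pick-and-place uses 196 of 213 (slack = 17); solder uses 97 of 97 (binding).
Slack constraints have shadow price 0 (complementary slackness).
The binding rows give the dual system: 6·y_test + 1·y_solder = 14 and 4·y_test + 3·y_solder = 14.
→ y_test = 2 and y_solder = 2.
Shadow price of test = 2.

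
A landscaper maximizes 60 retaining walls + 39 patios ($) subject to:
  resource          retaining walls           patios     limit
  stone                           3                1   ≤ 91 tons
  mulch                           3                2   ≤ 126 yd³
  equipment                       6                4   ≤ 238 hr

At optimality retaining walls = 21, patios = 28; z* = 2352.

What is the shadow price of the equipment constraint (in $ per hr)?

9.5

Binding: stone and equipment. Non-binding: mulch (7 unused).
By complementary slackness, y = 0 for the non-binding constraint.
Dual feasibility on the basic columns requires 3·y_stone + 6·y_equipment = 60, 1·y_stone + 4·y_equipment = 39.
This yields shadow prices y_stone = 1, y_equipment = 9.5.
Shadow price of equipment = 9.5.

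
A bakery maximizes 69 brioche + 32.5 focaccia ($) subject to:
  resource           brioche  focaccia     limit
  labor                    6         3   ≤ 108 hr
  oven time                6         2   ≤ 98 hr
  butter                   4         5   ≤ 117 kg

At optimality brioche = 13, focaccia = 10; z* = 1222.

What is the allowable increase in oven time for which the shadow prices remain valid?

10

Binding constraints: labor, oven time. The basis is B = [[6,3],[6,2]] with det -6.
Per unit increase in oven time, x* moves by d = (0.5, -1).
The basis stays optimal until focaccia reaches 0; allowable increase = 10 hr.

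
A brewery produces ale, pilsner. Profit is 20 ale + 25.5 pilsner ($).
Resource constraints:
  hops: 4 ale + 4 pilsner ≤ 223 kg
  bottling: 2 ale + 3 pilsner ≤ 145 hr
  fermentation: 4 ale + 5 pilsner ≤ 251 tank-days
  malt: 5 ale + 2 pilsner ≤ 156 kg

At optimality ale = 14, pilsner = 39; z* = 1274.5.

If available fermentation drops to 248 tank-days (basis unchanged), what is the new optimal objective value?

Binding: bottling and fermentation. Non-binding: hops (11 unused), malt (8 unused).
Slack constraints have shadow price 0 (complementary slackness).
Dual feasibility on the basic columns requires 2·y_bottling + 4·y_fermentation = 20, 3·y_bottling + 5·y_fermentation = 25.5.
Solving: y_bottling = 1, y_fermentation = 4.5.
Δz = y_fermentation·Δb = 4.5 × (-3) = -13.5, so new z* = 1274.5 − 13.5 = 1261.

1261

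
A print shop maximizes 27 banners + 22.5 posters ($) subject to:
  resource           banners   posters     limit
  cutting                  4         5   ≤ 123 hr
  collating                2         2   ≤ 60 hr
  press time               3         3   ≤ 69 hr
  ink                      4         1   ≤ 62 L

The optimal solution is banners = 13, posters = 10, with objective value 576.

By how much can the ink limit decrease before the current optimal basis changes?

Binding constraints: press time, ink. The basis is B = [[3,3],[4,1]] with det -9.
Per unit decrease in ink, x* moves by d = (-0.3333, 0.3333).
The basis stays optimal until banners reaches 0; allowable decrease = 39 L.

39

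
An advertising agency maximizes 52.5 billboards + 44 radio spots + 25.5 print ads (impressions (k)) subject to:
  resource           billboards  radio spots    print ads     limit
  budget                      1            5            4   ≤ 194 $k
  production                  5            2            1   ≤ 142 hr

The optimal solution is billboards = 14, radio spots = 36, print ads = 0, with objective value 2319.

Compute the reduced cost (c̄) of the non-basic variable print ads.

Both budget and production are binding at x*.
From A_Bᵀ y = c: 1·y_budget + 5·y_production = 52.5; 5·y_budget + 2·y_production = 44.
Solving: y_budget = 5, y_production = 9.5.
Reduced cost of print ads: c₃ − yᵀa₃ = 25.5 − (5·4 + 9.5·1) = 25.5 − 29.5 = -4.

-4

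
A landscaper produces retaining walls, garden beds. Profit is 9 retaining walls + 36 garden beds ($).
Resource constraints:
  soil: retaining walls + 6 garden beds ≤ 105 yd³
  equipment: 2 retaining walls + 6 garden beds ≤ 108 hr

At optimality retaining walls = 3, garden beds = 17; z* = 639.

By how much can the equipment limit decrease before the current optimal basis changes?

3

Binding constraints: soil, equipment. The basis is B = [[1,6],[2,6]] with det -6.
Per unit decrease in equipment, x* moves by d = (-1, 0.1667).
The basis stays optimal until retaining walls reaches 0; allowable decrease = 3 hr.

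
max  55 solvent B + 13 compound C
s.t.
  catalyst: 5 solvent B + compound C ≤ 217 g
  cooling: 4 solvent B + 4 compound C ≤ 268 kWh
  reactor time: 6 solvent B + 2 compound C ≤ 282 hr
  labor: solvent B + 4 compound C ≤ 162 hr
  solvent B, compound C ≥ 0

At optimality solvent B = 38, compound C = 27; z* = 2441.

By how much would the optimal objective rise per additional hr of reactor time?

2.5

Check each constraint at x*: catalyst 217/217 (tight); cooling 260/268 (slack 8); reactor time 282/282 (tight); labor 146/162 (slack 16).
By complementary slackness, y = 0 for the non-binding constraints.
From A_Bᵀ y = c: 5·y_catalyst + 6·y_reactor time = 55; 1·y_catalyst + 2·y_reactor time = 13.
→ y_catalyst = 8 and y_reactor time = 2.5.
Shadow price of reactor time = 2.5.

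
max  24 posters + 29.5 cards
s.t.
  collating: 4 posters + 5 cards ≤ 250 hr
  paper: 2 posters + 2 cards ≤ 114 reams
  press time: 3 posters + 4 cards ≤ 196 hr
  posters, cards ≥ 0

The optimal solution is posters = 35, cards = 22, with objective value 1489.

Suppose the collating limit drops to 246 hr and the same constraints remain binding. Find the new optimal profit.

At the optimum: collating uses 250 of 250 (binding); paper uses 114 of 114 (binding); press time uses 193 of 196 (slack = 3).
Since press time is not tight, its dual is 0.
From A_Bᵀ y = c: 4·y_collating + 2·y_paper = 24; 5·y_collating + 2·y_paper = 29.5.
→ y_collating = 5.5 and y_paper = 1.
Δz = y_collating·Δb = 5.5 × (-4) = -22, so new z* = 1489 − 22 = 1467.

1467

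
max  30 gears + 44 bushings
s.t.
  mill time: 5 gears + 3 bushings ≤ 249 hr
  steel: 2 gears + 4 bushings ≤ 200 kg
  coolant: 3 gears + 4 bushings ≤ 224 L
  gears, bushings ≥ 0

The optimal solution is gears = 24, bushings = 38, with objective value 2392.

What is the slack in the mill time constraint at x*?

mill time used = 5·24 + 3·38 = 234; slack = 249 − 234 = 15.

15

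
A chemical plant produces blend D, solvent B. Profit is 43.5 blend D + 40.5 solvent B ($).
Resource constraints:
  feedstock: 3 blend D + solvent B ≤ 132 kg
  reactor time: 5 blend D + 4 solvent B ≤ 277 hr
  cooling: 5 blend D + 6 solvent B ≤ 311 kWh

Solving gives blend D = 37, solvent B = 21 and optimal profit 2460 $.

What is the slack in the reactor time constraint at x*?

reactor time used = 5·37 + 4·21 = 269; slack = 277 − 269 = 8.

8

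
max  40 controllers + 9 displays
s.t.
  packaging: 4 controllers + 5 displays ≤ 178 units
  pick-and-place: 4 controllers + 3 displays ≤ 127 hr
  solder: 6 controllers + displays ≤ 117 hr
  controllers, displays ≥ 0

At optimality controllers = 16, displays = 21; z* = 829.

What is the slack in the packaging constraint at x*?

9

packaging used = 4·16 + 5·21 = 169; slack = 178 − 169 = 9.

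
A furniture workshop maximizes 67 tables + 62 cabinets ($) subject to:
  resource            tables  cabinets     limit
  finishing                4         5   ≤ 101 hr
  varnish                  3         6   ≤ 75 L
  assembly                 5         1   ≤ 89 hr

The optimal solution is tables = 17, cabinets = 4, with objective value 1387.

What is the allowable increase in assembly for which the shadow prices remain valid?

Binding constraints: varnish, assembly. The basis is B = [[3,6],[5,1]] with det -27.
Per unit increase in assembly, x* moves by d = (0.2222, -0.1111).
The basis stays optimal until cabinets reaches 0; allowable increase = 36 hr.

36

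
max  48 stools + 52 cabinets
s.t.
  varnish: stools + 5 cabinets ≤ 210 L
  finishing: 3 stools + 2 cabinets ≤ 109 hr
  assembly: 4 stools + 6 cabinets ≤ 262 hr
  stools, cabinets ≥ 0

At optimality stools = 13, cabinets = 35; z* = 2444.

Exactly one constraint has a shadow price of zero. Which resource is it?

varnish

varnish: 188/210 (slack 22)
finishing: 109/109 (binding)
assembly: 262/262 (binding)
By complementary slackness, a constraint with positive slack has shadow price 0 → varnish.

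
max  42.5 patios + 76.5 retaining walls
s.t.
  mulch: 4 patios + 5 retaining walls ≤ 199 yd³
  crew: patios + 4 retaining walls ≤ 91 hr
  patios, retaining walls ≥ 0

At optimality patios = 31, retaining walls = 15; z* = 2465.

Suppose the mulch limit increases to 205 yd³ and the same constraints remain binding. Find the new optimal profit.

Check each constraint at x*: mulch 199/199 (tight); crew 91/91 (tight).
From A_Bᵀ y = c: 4·y_mulch + 1·y_crew = 42.5; 5·y_mulch + 4·y_crew = 76.5.
This yields shadow prices y_mulch = 8.5, y_crew = 8.5.
Δz = y_mulch·Δb = 8.5 × (6) = 51, so new z* = 2465 + 51 = 2516.

2516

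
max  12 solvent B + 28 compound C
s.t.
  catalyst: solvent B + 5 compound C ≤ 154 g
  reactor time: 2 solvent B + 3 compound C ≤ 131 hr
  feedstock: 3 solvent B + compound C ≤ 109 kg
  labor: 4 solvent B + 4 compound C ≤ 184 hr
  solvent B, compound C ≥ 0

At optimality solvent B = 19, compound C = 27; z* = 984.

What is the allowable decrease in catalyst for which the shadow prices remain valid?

50

Binding constraints: catalyst, labor. The basis is B = [[1,5],[4,4]] with det -16.
Per unit decrease in catalyst, x* moves by d = (0.25, -0.25).
The basis stays optimal until feedstock becomes binding; allowable decrease = 50 g.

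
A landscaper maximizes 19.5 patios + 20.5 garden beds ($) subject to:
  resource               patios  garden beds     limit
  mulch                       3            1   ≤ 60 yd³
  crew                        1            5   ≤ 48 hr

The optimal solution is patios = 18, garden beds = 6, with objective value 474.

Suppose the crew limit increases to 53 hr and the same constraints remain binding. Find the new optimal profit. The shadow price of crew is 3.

489

Δb = 5, so new z* = 474 + (3)·(5) = 474 + 15 = 489.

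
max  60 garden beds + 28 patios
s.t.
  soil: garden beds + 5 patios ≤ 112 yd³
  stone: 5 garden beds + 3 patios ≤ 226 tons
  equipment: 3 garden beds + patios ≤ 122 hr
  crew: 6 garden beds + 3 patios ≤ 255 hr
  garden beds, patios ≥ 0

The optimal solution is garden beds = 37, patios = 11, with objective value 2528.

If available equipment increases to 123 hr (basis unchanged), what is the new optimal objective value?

Binding: equipment and crew. Non-binding: soil (20 unused), stone (8 unused).
By complementary slackness, y = 0 for the non-binding constraints.
The binding rows give the dual system: 3·y_equipment + 6·y_crew = 60 and 1·y_equipment + 3·y_crew = 28.
→ y_equipment = 4 and y_crew = 8.
Δz = y_equipment·Δb = 4 × (1) = 4, so new z* = 2528 + 4 = 2532.

2532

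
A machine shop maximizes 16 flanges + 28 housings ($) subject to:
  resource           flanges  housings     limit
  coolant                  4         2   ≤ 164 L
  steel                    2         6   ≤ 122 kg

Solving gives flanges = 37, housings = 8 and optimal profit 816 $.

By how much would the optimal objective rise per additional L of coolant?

2

Check each constraint at x*: coolant 164/164 (tight); steel 122/122 (tight).
Dual feasibility on the basic columns requires 4·y_coolant + 2·y_steel = 16, 2·y_coolant + 6·y_steel = 28.
Solving: y_coolant = 2, y_steel = 4.
Shadow price of coolant = 2.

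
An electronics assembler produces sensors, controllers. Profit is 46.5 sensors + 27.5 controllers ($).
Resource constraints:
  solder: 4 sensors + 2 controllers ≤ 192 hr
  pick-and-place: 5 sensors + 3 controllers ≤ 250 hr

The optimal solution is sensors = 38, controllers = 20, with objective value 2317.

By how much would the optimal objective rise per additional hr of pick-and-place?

8.5

Both solder and pick-and-place are binding at x*.
From A_Bᵀ y = c: 4·y_solder + 5·y_pick-and-place = 46.5; 2·y_solder + 3·y_pick-and-place = 27.5.
→ y_solder = 1 and y_pick-and-place = 8.5.
Shadow price of pick-and-place = 8.5.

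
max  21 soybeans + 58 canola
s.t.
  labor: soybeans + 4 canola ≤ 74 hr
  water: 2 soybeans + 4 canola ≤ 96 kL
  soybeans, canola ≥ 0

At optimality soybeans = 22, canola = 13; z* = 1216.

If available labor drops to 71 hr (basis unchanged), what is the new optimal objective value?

1192

Both labor and water are binding at x*.
From A_Bᵀ y = c: 1·y_labor + 2·y_water = 21; 4·y_labor + 4·y_water = 58.
This yields shadow prices y_labor = 8, y_water = 6.5.
Δz = y_labor·Δb = 8 × (-3) = -24, so new z* = 1216 − 24 = 1192.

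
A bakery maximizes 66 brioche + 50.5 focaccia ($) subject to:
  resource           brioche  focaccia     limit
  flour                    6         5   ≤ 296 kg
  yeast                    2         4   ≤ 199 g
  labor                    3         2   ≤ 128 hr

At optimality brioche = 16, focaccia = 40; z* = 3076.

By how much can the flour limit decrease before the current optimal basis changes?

40

Binding constraints: flour, labor. The basis is B = [[6,5],[3,2]] with det -3.
Per unit decrease in flour, x* moves by d = (0.6667, -1).
The basis stays optimal until focaccia reaches 0; allowable decrease = 40 kg.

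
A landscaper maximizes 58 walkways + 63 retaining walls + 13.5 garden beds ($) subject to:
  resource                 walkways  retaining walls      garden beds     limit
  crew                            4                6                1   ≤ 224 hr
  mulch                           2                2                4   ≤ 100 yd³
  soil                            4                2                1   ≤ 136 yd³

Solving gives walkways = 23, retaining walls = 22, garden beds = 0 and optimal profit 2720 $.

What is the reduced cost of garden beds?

At the optimum: crew uses 224 of 224 (binding); mulch uses 90 of 100 (slack = 10); soil uses 136 of 136 (binding).
By complementary slackness, y = 0 for the non-binding constraint.
The binding rows give the dual system: 4·y_crew + 4·y_soil = 58 and 6·y_crew + 2·y_soil = 63.
Solving: y_crew = 8.5, y_soil = 6.
Reduced cost of garden beds: c₃ − yᵀa₃ = 13.5 − (8.5·1 + 6·1) = 13.5 − 14.5 = -1.

-1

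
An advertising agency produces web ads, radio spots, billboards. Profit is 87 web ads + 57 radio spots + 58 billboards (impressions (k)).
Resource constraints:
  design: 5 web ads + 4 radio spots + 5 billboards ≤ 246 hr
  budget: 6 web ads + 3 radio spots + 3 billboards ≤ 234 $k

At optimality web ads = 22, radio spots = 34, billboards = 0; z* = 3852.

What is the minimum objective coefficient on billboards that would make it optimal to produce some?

Both design and budget are binding at x*.
The binding rows give the dual system: 5·y_design + 6·y_budget = 87 and 4·y_design + 3·y_budget = 57.
Solving: y_design = 9, y_budget = 7.
billboards enters the basis when its profit ≥ yᵀa₃ = 9·5 + 7·3 = 66.

66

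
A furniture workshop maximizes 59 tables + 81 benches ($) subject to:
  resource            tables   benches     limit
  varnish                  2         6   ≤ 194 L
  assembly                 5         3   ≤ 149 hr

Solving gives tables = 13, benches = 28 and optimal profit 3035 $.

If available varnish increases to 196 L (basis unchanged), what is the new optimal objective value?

At the optimum: varnish uses 194 of 194 (binding); assembly uses 149 of 149 (binding).
From A_Bᵀ y = c: 2·y_varnish + 5·y_assembly = 59; 6·y_varnish + 3·y_assembly = 81.
→ y_varnish = 9.5 and y_assembly = 8.
Δz = y_varnish·Δb = 9.5 × (2) = 19, so new z* = 3035 + 19 = 3054.

3054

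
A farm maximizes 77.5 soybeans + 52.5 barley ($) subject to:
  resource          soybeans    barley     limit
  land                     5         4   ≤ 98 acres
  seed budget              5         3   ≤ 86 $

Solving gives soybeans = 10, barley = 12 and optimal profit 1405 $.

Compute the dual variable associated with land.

6

Both land and seed budget are binding at x*.
From A_Bᵀ y = c: 5·y_land + 5·y_seed budget = 77.5; 4·y_land + 3·y_seed budget = 52.5.
Solving: y_land = 6, y_seed budget = 9.5.
Shadow price of land = 6.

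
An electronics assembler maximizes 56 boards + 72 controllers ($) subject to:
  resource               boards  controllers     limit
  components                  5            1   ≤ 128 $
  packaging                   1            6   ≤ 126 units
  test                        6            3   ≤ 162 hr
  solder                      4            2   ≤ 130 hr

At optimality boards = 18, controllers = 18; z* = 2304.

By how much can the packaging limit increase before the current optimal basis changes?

198

Binding constraints: packaging, test. The basis is B = [[1,6],[6,3]] with det -33.
Per unit increase in packaging, x* moves by d = (-0.0909, 0.1818).
The basis stays optimal until boards reaches 0; allowable increase = 198 units.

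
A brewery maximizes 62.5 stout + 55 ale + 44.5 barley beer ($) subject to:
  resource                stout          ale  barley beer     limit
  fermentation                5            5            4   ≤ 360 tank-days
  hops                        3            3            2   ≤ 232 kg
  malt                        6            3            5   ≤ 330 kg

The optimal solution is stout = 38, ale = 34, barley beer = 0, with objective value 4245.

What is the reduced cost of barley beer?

-6

Check each constraint at x*: fermentation 360/360 (tight); hops 216/232 (slack 16); malt 330/330 (tight).
By complementary slackness, y = 0 for the non-binding constraint.
The binding rows give the dual system: 5·y_fermentation + 6·y_malt = 62.5 and 5·y_fermentation + 3·y_malt = 55.
This yields shadow prices y_fermentation = 9.5, y_malt = 2.5.
Reduced cost of barley beer: c₃ − yᵀa₃ = 44.5 − (9.5·4 + 2.5·5) = 44.5 − 50.5 = -6.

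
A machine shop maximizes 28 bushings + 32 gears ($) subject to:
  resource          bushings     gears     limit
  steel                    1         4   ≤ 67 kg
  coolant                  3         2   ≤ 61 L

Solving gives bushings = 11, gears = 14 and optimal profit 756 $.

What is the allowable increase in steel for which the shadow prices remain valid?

55

Binding constraints: steel, coolant. The basis is B = [[1,4],[3,2]] with det -10.
Per unit increase in steel, x* moves by d = (-0.2, 0.3).
The basis stays optimal until bushings reaches 0; allowable increase = 55 kg.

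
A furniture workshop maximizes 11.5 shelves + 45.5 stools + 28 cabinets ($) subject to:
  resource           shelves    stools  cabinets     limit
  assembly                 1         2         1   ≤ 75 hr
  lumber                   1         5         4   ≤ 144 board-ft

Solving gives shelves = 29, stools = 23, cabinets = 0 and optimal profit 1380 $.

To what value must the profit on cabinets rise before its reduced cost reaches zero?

34

Check each constraint at x*: assembly 75/75 (tight); lumber 144/144 (tight).
From A_Bᵀ y = c: 1·y_assembly + 1·y_lumber = 11.5; 2·y_assembly + 5·y_lumber = 45.5.
Solving: y_assembly = 4, y_lumber = 7.5.
cabinets enters the basis when its profit ≥ yᵀa₃ = 4·1 + 7.5·4 = 34.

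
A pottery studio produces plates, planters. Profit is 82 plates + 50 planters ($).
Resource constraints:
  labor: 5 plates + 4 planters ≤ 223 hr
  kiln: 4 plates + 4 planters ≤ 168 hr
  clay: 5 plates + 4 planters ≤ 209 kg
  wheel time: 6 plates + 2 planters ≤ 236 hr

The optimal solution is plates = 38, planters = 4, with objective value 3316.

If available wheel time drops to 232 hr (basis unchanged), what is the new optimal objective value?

Check each constraint at x*: labor 206/223 (slack 17); kiln 168/168 (tight); clay 206/209 (slack 3); wheel time 236/236 (tight).
Since labor, clay are not tight, their duals are 0.
Dual feasibility on the basic columns requires 4·y_kiln + 6·y_wheel time = 82, 4·y_kiln + 2·y_wheel time = 50.
Solving: y_kiln = 8.5, y_wheel time = 8.
Δz = y_wheel time·Δb = 8 × (-4) = -32, so new z* = 3316 − 32 = 3284.

3284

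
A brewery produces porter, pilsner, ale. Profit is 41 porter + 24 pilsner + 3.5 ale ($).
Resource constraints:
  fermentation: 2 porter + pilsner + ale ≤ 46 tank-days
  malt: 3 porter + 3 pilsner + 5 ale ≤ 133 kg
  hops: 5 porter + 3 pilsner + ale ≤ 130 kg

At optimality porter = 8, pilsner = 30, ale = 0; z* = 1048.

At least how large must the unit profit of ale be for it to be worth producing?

10

At the optimum: fermentation uses 46 of 46 (binding); malt uses 114 of 133 (slack = 19); hops uses 130 of 130 (binding).
By complementary slackness, y = 0 for the non-binding constraint.
The binding rows give the dual system: 2·y_fermentation + 5·y_hops = 41 and 1·y_fermentation + 3·y_hops = 24.
→ y_fermentation = 3 and y_hops = 7.
ale enters the basis when its profit ≥ yᵀa₃ = 3·1 + 7·1 = 10.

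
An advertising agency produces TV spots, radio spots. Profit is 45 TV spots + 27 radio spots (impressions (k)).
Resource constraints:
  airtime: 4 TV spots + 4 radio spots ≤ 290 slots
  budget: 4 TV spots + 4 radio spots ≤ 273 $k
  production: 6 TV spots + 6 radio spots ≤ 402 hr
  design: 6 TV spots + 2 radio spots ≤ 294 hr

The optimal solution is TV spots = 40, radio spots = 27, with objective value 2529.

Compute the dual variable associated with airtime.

0

Check each constraint at x*: airtime 268/290 (slack 22); budget 268/273 (slack 5); production 402/402 (tight); design 294/294 (tight).
By complementary slackness, y = 0 for the non-binding constraints.
Dual feasibility on the basic columns requires 6·y_production + 6·y_design = 45, 6·y_production + 2·y_design = 27.
This yields shadow prices y_production = 3, y_design = 4.5.
Shadow price of airtime = 0.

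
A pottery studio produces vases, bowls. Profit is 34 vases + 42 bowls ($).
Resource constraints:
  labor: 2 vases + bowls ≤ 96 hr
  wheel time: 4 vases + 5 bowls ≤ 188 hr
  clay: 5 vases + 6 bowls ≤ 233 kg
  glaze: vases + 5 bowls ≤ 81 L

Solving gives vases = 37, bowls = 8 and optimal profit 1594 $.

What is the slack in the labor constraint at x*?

14

labor used = 2·37 + 1·8 = 82; slack = 96 − 82 = 14.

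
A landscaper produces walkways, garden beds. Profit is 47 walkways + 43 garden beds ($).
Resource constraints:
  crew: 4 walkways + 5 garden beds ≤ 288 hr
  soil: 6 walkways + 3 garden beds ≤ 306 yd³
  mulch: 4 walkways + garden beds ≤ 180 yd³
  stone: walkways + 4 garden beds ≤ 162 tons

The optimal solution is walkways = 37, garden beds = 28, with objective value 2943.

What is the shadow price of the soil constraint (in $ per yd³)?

At the optimum: crew uses 288 of 288 (binding); soil uses 306 of 306 (binding); mulch uses 176 of 180 (slack = 4); stone uses 149 of 162 (slack = 13).
Slack constraints have shadow price 0 (complementary slackness).
Dual feasibility on the basic columns requires 4·y_crew + 6·y_soil = 47, 5·y_crew + 3·y_soil = 43.
→ y_crew = 6.5 and y_soil = 3.5.
Shadow price of soil = 3.5.

3.5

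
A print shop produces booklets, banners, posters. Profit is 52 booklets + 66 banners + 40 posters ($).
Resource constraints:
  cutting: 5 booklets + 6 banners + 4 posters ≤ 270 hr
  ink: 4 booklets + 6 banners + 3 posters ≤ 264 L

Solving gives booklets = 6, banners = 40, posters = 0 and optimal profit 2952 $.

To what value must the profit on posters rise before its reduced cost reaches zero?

41

Check each constraint at x*: cutting 270/270 (tight); ink 264/264 (tight).
Dual feasibility on the basic columns requires 5·y_cutting + 4·y_ink = 52, 6·y_cutting + 6·y_ink = 66.
Solving: y_cutting = 8, y_ink = 3.
posters enters the basis when its profit ≥ yᵀa₃ = 8·4 + 3·3 = 41.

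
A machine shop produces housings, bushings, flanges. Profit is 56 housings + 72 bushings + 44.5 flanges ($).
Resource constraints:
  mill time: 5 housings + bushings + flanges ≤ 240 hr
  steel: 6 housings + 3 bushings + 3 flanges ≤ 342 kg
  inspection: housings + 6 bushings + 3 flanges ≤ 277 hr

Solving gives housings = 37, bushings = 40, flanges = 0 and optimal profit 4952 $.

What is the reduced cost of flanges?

-3.5

Check each constraint at x*: mill time 225/240 (slack 15); steel 342/342 (tight); inspection 277/277 (tight).
Slack constraints have shadow price 0 (complementary slackness).
The binding rows give the dual system: 6·y_steel + 1·y_inspection = 56 and 3·y_steel + 6·y_inspection = 72.
→ y_steel = 8 and y_inspection = 8.
Reduced cost of flanges: c₃ − yᵀa₃ = 44.5 − (8·3 + 8·3) = 44.5 − 48 = -3.5.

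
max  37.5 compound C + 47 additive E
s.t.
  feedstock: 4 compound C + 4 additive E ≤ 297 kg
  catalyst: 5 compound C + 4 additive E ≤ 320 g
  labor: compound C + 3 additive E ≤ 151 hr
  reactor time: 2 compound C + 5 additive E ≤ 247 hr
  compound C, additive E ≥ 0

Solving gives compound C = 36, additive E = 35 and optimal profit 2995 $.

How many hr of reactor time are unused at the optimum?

0

reactor time used = 2·36 + 5·35 = 247; slack = 247 − 247 = 0.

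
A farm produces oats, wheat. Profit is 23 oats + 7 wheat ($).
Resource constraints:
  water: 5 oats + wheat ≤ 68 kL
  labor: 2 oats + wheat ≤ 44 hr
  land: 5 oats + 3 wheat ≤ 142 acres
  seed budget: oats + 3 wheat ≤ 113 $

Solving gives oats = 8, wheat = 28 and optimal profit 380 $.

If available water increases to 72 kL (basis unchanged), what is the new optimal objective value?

Binding: water and labor. Non-binding: land (18 unused), seed budget (21 unused).
Slack constraints have shadow price 0 (complementary slackness).
From A_Bᵀ y = c: 5·y_water + 2·y_labor = 23; 1·y_water + 1·y_labor = 7.
Solving: y_water = 3, y_labor = 4.
Δz = y_water·Δb = 3 × (4) = 12, so new z* = 380 + 12 = 392.

392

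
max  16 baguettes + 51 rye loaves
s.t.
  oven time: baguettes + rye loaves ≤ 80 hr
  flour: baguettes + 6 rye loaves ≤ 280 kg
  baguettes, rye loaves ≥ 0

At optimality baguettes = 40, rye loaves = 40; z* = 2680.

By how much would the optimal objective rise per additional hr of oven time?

9

At the optimum: oven time uses 80 of 80 (binding); flour uses 280 of 280 (binding).
The binding rows give the dual system: 1·y_oven time + 1·y_flour = 16 and 1·y_oven time + 6·y_flour = 51.
Solving: y_oven time = 9, y_flour = 7.
Shadow price of oven time = 9.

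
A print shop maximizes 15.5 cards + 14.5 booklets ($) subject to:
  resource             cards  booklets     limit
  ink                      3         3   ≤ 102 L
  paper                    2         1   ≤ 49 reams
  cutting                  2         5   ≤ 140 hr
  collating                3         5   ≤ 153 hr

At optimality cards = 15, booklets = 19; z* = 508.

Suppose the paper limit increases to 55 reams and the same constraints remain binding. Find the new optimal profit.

514

At the optimum: ink uses 102 of 102 (binding); paper uses 49 of 49 (binding); cutting uses 125 of 140 (slack = 15); collating uses 140 of 153 (slack = 13).
Since cutting, collating are not tight, their duals are 0.
The binding rows give the dual system: 3·y_ink + 2·y_paper = 15.5 and 3·y_ink + 1·y_paper = 14.5.
Solving: y_ink = 4.5, y_paper = 1.
Δz = y_paper·Δb = 1 × (6) = 6, so new z* = 508 + 6 = 514.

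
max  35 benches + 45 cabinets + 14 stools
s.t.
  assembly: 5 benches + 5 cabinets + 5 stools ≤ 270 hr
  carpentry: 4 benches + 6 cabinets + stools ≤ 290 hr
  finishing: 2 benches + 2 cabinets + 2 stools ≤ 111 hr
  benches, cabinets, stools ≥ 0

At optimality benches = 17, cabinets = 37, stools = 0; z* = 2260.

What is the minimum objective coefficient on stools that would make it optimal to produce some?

Check each constraint at x*: assembly 270/270 (tight); carpentry 290/290 (tight); finishing 108/111 (slack 3).
Slack constraints have shadow price 0 (complementary slackness).
From A_Bᵀ y = c: 5·y_assembly + 4·y_carpentry = 35; 5·y_assembly + 6·y_carpentry = 45.
→ y_assembly = 3 and y_carpentry = 5.
stools enters the basis when its profit ≥ yᵀa₃ = 3·5 + 5·1 = 20.

20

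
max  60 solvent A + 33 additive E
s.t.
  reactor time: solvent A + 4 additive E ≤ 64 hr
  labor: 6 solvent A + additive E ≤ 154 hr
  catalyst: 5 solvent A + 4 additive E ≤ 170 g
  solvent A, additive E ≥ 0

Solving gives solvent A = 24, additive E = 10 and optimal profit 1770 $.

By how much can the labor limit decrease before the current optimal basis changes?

138

Binding constraints: reactor time, labor. The basis is B = [[1,4],[6,1]] with det -23.
Per unit decrease in labor, x* moves by d = (-0.1739, 0.0435).
The basis stays optimal until solvent A reaches 0; allowable decrease = 138 hr.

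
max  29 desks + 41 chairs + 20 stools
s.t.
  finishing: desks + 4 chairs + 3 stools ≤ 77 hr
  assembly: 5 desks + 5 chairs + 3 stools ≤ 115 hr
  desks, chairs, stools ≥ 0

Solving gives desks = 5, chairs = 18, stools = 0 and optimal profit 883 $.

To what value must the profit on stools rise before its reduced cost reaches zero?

Both finishing and assembly are binding at x*.
Dual feasibility on the basic columns requires 1·y_finishing + 5·y_assembly = 29, 4·y_finishing + 5·y_assembly = 41.
→ y_finishing = 4 and y_assembly = 5.
stools enters the basis when its profit ≥ yᵀa₃ = 4·3 + 5·3 = 27.

27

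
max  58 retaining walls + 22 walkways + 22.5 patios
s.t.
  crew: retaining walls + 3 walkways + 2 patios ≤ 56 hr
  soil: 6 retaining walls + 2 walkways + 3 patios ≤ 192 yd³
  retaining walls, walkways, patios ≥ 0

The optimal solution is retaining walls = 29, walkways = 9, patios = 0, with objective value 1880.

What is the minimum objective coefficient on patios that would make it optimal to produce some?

30.5

Both crew and soil are binding at x*.
From A_Bᵀ y = c: 1·y_crew + 6·y_soil = 58; 3·y_crew + 2·y_soil = 22.
→ y_crew = 1 and y_soil = 9.5.
patios enters the basis when its profit ≥ yᵀa₃ = 1·2 + 9.5·3 = 30.5.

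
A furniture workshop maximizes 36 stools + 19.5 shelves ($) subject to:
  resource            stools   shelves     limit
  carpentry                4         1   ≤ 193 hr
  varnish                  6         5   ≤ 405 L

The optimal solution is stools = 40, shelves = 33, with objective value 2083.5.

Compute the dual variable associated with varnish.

3

Both carpentry and varnish are binding at x*.
The binding rows give the dual system: 4·y_carpentry + 6·y_varnish = 36 and 1·y_carpentry + 5·y_varnish = 19.5.
Solving: y_carpentry = 4.5, y_varnish = 3.
Shadow price of varnish = 3.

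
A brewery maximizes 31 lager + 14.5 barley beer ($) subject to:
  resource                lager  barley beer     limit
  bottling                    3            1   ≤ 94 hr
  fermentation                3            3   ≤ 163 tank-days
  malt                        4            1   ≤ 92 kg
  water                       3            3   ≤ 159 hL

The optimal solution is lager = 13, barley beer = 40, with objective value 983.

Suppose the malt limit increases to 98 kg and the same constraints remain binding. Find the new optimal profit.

1016

At the optimum: bottling uses 79 of 94 (slack = 15); fermentation uses 159 of 163 (slack = 4); malt uses 92 of 92 (binding); water uses 159 of 159 (binding).
By complementary slackness, y = 0 for the non-binding constraints.
Dual feasibility on the basic columns requires 4·y_malt + 3·y_water = 31, 1·y_malt + 3·y_water = 14.5.
This yields shadow prices y_malt = 5.5, y_water = 3.
Δz = y_malt·Δb = 5.5 × (6) = 33, so new z* = 983 + 33 = 1016.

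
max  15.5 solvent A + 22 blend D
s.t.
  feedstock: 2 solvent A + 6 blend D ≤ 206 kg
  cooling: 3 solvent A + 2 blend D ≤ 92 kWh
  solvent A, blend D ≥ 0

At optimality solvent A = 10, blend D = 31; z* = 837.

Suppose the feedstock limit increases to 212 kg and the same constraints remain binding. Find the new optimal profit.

At the optimum: feedstock uses 206 of 206 (binding); cooling uses 92 of 92 (binding).
The binding rows give the dual system: 2·y_feedstock + 3·y_cooling = 15.5 and 6·y_feedstock + 2·y_cooling = 22.
→ y_feedstock = 2.5 and y_cooling = 3.5.
Δz = y_feedstock·Δb = 2.5 × (6) = 15, so new z* = 837 + 15 = 852.

852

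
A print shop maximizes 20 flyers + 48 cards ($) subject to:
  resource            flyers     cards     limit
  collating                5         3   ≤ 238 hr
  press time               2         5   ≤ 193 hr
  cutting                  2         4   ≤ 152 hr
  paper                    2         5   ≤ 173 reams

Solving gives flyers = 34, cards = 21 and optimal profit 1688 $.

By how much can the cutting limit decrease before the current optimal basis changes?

13.6

Binding constraints: cutting, paper. The basis is B = [[2,4],[2,5]] with det 2.
Per unit decrease in cutting, x* moves by d = (-2.5, 1).
The basis stays optimal until flyers reaches 0; allowable decrease = 13.6 hr.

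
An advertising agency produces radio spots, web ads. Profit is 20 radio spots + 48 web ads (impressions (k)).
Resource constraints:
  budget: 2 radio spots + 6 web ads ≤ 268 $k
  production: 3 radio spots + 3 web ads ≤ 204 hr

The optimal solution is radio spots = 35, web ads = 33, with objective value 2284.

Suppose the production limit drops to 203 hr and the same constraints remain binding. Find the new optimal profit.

Both budget and production are binding at x*.
Dual feasibility on the basic columns requires 2·y_budget + 3·y_production = 20, 6·y_budget + 3·y_production = 48.
Solving: y_budget = 7, y_production = 2.
Δz = y_production·Δb = 2 × (-1) = -2, so new z* = 2284 − 2 = 2282.

2282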